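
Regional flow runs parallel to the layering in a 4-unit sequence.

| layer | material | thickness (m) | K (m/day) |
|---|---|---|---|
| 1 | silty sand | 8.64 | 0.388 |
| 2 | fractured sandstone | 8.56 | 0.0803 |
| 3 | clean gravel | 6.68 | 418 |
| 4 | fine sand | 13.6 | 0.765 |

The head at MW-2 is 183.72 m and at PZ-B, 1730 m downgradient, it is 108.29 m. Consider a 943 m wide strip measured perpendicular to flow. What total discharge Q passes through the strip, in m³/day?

Flow is parallel to layering, so each bed carries its own Darcy discharge and the transmissivities add.
Σ(K_i·b_i) = 0.388×8.64 + 0.0803×8.56 + 418×6.68 + 0.765×13.6 = 2807 m²/day.
Hydraulic gradient i = (183.72 − 108.29) / 1730 = 75.43 / 1730 = 0.04360.
Q = Σ(K_i·b_i) · W · i = 2807 × 943 × 0.04360 = 1.154e+05 m³/day.

115000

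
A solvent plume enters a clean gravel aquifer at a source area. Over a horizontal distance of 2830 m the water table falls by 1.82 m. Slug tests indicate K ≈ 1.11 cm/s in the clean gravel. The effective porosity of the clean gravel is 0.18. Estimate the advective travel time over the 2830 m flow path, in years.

Convert K: 1.11 cm/s × 864 = 959.0 m/day.
Hydraulic gradient i = Δh / L = 1.82 / 2830 = 0.0006431.
Darcy flux q = K · i = 959.0 × 0.0006431 = 0.6168 m/day.
Seepage velocity v = q / n_e = 0.6168 / 0.18 = 3.426 m/day.
Travel time t = L / v = 2830 / 3.426 = 825.9 days = 2.261 years.

2.26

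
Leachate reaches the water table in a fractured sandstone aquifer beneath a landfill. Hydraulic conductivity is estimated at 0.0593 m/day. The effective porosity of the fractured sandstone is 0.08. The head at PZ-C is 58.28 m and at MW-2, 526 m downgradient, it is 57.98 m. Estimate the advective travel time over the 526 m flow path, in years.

3410

Hydraulic gradient i = (58.28 − 57.98) / 526 = 0.3 / 526 = 0.0005703.
Darcy flux q = K · i = 0.05930 × 0.0005703 = 3.382e-05 m/day.
Seepage velocity v = q / n_e = 3.382e-05 / 0.08 = 0.0004228 m/day.
Travel time t = L / v = 526 / 0.0004228 = 1.244e+06 days = 3406 years.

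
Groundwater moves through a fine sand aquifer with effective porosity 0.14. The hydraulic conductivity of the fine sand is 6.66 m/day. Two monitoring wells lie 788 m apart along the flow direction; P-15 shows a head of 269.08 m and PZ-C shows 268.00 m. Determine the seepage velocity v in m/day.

0.0652

Hydraulic gradient i = (269.08 − 268.00) / 788 = 1.08 / 788 = 0.001371.
Darcy flux q = K · i = 6.660 × 0.001371 = 0.009128 m/day.
Seepage velocity v = q / n_e = 0.009128 / 0.14 = 0.06520 m/day.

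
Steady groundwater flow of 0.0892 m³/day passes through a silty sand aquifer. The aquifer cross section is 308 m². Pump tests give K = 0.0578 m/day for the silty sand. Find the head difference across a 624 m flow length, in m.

From Q = K·A·i, i = Q / (K·A) = 0.0892 / (0.05780 × 308.0) = 0.005011.
Head loss Δh = i · L = 0.005011 × 624 = 3.127 m.

3.13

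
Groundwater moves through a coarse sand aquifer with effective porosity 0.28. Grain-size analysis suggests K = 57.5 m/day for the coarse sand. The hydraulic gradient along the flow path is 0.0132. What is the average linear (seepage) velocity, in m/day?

2.71

Hydraulic gradient i = 0.0132.
Darcy flux q = K · i = 57.50 × 0.01320 = 0.7590 m/day.
Seepage velocity v = q / n_e = 0.7590 / 0.28 = 2.711 m/day.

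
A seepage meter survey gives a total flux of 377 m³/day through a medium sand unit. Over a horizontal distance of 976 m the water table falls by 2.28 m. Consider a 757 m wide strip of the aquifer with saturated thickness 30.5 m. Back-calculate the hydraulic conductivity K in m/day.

6.99

Cross-sectional area A = 757 × 30.5 = 23088 m².
Hydraulic gradient i = Δh / L = 2.28 / 976 = 0.002336.
From Q = K·A·i, K = Q / (A·i) = 377 / (23088 × 0.002336) = 6.990 m/day.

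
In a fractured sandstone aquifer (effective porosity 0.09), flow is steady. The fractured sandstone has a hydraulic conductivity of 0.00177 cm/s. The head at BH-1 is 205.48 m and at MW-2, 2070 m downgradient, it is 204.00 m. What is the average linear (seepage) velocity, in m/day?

Convert K: 0.00177 cm/s × 864 = 1.529 m/day.
Hydraulic gradient i = (205.48 − 204.00) / 2070 = 1.48 / 2070 = 0.0007150.
Darcy flux q = K · i = 1.529 × 0.0007150 = 0.001093 m/day.
Seepage velocity v = q / n_e = 0.001093 / 0.09 = 0.01215 m/day.

0.0121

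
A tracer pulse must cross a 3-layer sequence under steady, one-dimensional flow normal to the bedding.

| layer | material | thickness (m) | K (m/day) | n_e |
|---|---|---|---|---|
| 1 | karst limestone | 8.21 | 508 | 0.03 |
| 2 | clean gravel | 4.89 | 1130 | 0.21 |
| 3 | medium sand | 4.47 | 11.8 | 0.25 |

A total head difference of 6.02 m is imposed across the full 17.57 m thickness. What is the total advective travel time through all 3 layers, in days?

With flow normal to the layers, continuity requires the same specific discharge q through every layer.
Σ(b_i/K_i) = 8.21/508 + 4.89/1130 + 4.47/11.8 = 0.3993 d.
q = Δh / Σ(b_i/K_i) = 6.02 / 0.3993 = 15.08 m/day.
In each layer the seepage velocity is v_i = q/n_i, so the layer transit time is t_i = b_i·n_i / q:
  layer 1 (karst limestone): t_1 = 8.21 × 0.03 / 15.08 = 0.01634 d
  layer 2 (clean gravel): t_2 = 4.89 × 0.21 / 15.08 = 0.06811 d
  layer 3 (medium sand): t_3 = 4.47 × 0.25 / 15.08 = 0.07412 d
Total t = Σ t_i = 0.1586 days.

0.159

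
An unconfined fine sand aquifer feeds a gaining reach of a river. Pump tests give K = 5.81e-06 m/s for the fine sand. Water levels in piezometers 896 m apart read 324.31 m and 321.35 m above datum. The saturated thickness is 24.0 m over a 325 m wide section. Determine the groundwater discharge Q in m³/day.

12.9

Convert K: 5.81e-06 m/s × 86400 = 0.5020 m/day.
Cross-sectional area A = 325 × 24.0 = 7800 m².
Hydraulic gradient i = (324.31 − 321.35) / 896 = 2.96 / 896 = 0.003304.
Darcy's law: Q = K · A · i = 0.5020 × 7800 × 0.003304 = 12.94 m³/day.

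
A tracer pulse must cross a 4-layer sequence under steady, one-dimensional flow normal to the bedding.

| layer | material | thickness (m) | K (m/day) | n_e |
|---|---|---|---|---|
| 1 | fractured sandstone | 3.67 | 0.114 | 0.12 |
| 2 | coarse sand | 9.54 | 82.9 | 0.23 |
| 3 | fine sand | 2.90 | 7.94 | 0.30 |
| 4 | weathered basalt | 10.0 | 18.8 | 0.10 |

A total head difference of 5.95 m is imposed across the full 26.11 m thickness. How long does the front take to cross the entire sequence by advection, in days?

With flow normal to the layers, continuity requires the same specific discharge q through every layer.
Σ(b_i/K_i) = 3.67/0.114 + 9.54/82.9 + 2.90/7.94 + 10.0/18.8 = 33.21 d.
q = Δh / Σ(b_i/K_i) = 5.95 / 33.21 = 0.1792 m/day.
In each layer the seepage velocity is v_i = q/n_i, so the layer transit time is t_i = b_i·n_i / q:
  layer 1 (fractured sandstone): t_1 = 3.67 × 0.12 / 0.1792 = 2.458 d
  layer 2 (coarse sand): t_2 = 9.54 × 0.23 / 0.1792 = 12.25 d
  layer 3 (fine sand): t_3 = 2.90 × 0.30 / 0.1792 = 4.855 d
  layer 4 (weathered basalt): t_4 = 10.0 × 0.10 / 0.1792 = 5.581 d
Total t = Σ t_i = 25.14 days.

25.1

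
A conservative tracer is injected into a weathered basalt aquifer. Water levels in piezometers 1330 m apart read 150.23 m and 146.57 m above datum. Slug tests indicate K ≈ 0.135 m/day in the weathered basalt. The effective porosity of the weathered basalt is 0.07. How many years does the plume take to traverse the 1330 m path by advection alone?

686

Hydraulic gradient i = (150.23 − 146.57) / 1330 = 3.66 / 1330 = 0.002752.
Darcy flux q = K · i = 0.1350 × 0.002752 = 0.0003715 m/day.
Seepage velocity v = q / n_e = 0.0003715 / 0.07 = 0.005307 m/day.
Travel time t = L / v = 1330 / 0.005307 = 2.506e+05 days = 686.1 years.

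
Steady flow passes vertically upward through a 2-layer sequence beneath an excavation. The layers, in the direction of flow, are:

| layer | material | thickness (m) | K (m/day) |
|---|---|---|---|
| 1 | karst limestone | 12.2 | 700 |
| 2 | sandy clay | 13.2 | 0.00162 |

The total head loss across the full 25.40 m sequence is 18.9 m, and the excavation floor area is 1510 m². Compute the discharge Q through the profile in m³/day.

3.50

Flow is perpendicular to layering, so the layers act in series and the equivalent K is the thickness-weighted harmonic mean.
Total thickness L = 12.2 + 13.2 = 25.40 m.
Σ(b_i/K_i) = 12.2/700 + 13.2/0.00162 = 8148 d.
K_eq = L / Σ(b_i/K_i) = 25.40 / 8148 = 0.003117 m/day.
Q = K_eq · A · (Δh/L) = 0.003117 × 1510 × (18.9/25.40) = 3.503 m³/day.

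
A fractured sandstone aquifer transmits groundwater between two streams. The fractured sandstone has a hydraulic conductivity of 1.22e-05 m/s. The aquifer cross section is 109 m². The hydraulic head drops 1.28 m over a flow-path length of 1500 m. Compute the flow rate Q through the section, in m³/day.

0.0980

Convert K: 1.22e-05 m/s × 86400 = 1.054 m/day.
Hydraulic gradient i = Δh / L = 1.28 / 1500 = 0.0008533.
Darcy's law: Q = K · A · i = 1.054 × 109.0 × 0.0008533 = 0.09804 m³/day.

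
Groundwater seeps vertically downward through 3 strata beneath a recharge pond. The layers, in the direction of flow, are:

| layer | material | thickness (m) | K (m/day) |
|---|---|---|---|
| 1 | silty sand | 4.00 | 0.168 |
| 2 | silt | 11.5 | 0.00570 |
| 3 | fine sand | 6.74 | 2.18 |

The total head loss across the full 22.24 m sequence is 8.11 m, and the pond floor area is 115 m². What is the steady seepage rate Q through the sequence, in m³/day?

0.456

Flow is perpendicular to layering, so the layers act in series and the equivalent K is the thickness-weighted harmonic mean.
Total thickness L = 4.00 + 11.5 + 6.74 = 22.24 m.
Σ(b_i/K_i) = 4.00/0.168 + 11.5/0.00570 + 6.74/2.18 = 2044 d.
K_eq = L / Σ(b_i/K_i) = 22.24 / 2044 = 0.01088 m/day.
Q = K_eq · A · (Δh/L) = 0.01088 × 115 × (8.11/22.24) = 0.4562 m³/day.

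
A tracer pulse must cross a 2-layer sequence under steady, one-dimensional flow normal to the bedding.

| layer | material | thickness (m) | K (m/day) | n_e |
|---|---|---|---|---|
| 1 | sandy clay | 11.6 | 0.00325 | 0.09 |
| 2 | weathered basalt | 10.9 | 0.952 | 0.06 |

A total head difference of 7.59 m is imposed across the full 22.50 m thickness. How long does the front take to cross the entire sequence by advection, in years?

2.19

With flow normal to the layers, continuity requires the same specific discharge q through every layer.
Σ(b_i/K_i) = 11.6/0.00325 + 10.9/0.952 = 3581 d.
q = Δh / Σ(b_i/K_i) = 7.59 / 3581 = 0.002120 m/day.
In each layer the seepage velocity is v_i = q/n_i, so the layer transit time is t_i = b_i·n_i / q:
  layer 1 (sandy clay): t_1 = 11.6 × 0.09 / 0.002120 = 492.5 d
  layer 2 (weathered basalt): t_2 = 10.9 × 0.06 / 0.002120 = 308.5 d
Total t = Σ t_i = 801.1 days = 2.193 years.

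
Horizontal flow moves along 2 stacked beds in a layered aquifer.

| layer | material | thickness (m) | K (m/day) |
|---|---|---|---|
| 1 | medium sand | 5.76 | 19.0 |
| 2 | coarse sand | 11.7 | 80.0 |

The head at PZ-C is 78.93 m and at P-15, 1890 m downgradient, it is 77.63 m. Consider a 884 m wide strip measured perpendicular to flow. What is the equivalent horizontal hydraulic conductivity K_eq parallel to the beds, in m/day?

59.9

Flow is parallel to layering, so each bed carries its own Darcy discharge and the transmissivities add.
Σ(K_i·b_i) = 19.0×5.76 + 80.0×11.7 = 1045 m²/day.
Total thickness b = 17.46 m, so K_eq = Σ(K_i·b_i)/b = 59.88 m/day.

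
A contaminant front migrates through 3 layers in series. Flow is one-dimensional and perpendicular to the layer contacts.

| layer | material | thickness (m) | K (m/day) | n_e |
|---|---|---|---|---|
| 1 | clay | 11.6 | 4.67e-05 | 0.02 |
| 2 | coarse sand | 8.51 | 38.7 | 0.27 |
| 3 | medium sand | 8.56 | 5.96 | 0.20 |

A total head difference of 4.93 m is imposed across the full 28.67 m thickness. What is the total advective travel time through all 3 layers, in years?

585

With flow normal to the layers, continuity requires the same specific discharge q through every layer.
Σ(b_i/K_i) = 11.6/4.67e-05 + 8.51/38.7 + 8.56/5.96 = 2.484e+05 d.
q = Δh / Σ(b_i/K_i) = 4.93 / 2.484e+05 = 1.985e-05 m/day.
In each layer the seepage velocity is v_i = q/n_i, so the layer transit time is t_i = b_i·n_i / q:
  layer 1 (clay): t_1 = 11.6 × 0.02 / 1.985e-05 = 11689 d
  layer 2 (coarse sand): t_2 = 8.51 × 0.27 / 1.985e-05 = 1.158e+05 d
  layer 3 (medium sand): t_3 = 8.56 × 0.20 / 1.985e-05 = 86258 d
Total t = Σ t_i = 2.137e+05 days = 585.1 years.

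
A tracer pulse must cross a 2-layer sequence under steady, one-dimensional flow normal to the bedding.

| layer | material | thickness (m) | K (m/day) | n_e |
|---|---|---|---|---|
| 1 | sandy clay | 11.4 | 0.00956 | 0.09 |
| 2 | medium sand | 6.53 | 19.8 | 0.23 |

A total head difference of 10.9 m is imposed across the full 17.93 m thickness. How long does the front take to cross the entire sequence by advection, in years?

With flow normal to the layers, continuity requires the same specific discharge q through every layer.
Σ(b_i/K_i) = 11.4/0.00956 + 6.53/19.8 = 1193 d.
q = Δh / Σ(b_i/K_i) = 10.9 / 1193 = 0.009138 m/day.
In each layer the seepage velocity is v_i = q/n_i, so the layer transit time is t_i = b_i·n_i / q:
  layer 1 (sandy clay): t_1 = 11.4 × 0.09 / 0.009138 = 112.3 d
  layer 2 (medium sand): t_2 = 6.53 × 0.23 / 0.009138 = 164.4 d
Total t = Σ t_i = 276.6 days = 0.7574 years.

0.757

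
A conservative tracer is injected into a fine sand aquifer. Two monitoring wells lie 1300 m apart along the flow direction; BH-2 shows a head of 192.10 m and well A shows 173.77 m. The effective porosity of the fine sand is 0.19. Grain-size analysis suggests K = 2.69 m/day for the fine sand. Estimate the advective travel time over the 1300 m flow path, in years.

Hydraulic gradient i = (192.10 − 173.77) / 1300 = 18.33 / 1300 = 0.01410.
Darcy flux q = K · i = 2.690 × 0.01410 = 0.03793 m/day.
Seepage velocity v = q / n_e = 0.03793 / 0.19 = 0.1996 m/day.
Travel time t = L / v = 1300 / 0.1996 = 6512 days = 17.83 years.

17.8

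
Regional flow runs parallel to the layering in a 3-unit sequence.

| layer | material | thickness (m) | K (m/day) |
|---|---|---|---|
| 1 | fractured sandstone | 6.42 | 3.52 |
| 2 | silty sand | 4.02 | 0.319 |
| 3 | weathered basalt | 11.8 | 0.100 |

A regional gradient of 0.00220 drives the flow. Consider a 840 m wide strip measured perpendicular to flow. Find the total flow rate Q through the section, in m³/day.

46.3

Flow is parallel to layering, so each bed carries its own Darcy discharge and the transmissivities add.
Σ(K_i·b_i) = 3.52×6.42 + 0.319×4.02 + 0.100×11.8 = 25.06 m²/day.
Hydraulic gradient i = 0.00220.
Q = Σ(K_i·b_i) · W · i = 25.06 × 840 × 0.002200 = 46.31 m³/day.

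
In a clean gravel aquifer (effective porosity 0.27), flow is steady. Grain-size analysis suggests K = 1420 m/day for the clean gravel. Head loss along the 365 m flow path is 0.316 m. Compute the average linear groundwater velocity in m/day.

4.55

Hydraulic gradient i = Δh / L = 0.316 / 365 = 0.0008658.
Darcy flux q = K · i = 1420 × 0.0008658 = 1.229 m/day.
Seepage velocity v = q / n_e = 1.229 / 0.27 = 4.553 m/day.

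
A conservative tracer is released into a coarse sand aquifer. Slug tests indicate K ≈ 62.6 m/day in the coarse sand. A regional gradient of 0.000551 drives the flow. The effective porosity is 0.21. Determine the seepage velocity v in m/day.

Hydraulic gradient i = 0.000551.
Darcy flux q = K · i = 62.60 × 0.0005510 = 0.03449 m/day.
Seepage velocity v = q / n_e = 0.03449 / 0.21 = 0.1643 m/day.

0.164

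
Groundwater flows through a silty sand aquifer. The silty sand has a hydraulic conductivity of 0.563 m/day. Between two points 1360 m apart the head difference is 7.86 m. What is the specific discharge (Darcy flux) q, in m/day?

Hydraulic gradient i = Δh / L = 7.86 / 1360 = 0.005779.
Specific discharge q = K · i = 0.5630 × 0.005779 = 0.003254 m/day.

0.00325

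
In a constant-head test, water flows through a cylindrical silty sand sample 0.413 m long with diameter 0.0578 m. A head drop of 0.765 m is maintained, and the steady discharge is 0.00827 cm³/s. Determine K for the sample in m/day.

0.147

Cross-sectional area A = π·(d/2)² = π × (0.0578/2)² = 0.002624 m².
Convert discharge: 0.00827 cm³/s = 8.270e-09 m³/s.
Darcy's law rearranged: K = Q·L / (A·Δh) = 8.270e-09 × 0.413 / (0.002624 × 0.765) = 1.702e-06 m/s = 0.1470 m/day.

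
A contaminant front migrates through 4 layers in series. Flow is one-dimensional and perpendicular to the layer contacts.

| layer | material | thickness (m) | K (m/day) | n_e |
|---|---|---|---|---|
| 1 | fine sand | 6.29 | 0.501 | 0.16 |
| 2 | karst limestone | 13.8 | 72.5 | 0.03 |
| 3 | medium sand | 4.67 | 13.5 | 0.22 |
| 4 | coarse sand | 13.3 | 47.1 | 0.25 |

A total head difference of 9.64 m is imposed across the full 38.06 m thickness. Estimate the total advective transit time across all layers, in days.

With flow normal to the layers, continuity requires the same specific discharge q through every layer.
Σ(b_i/K_i) = 6.29/0.501 + 13.8/72.5 + 4.67/13.5 + 13.3/47.1 = 13.37 d.
q = Δh / Σ(b_i/K_i) = 9.64 / 13.37 = 0.7208 m/day.
In each layer the seepage velocity is v_i = q/n_i, so the layer transit time is t_i = b_i·n_i / q:
  layer 1 (fine sand): t_1 = 6.29 × 0.16 / 0.7208 = 1.396 d
  layer 2 (karst limestone): t_2 = 13.8 × 0.03 / 0.7208 = 0.5743 d
  layer 3 (medium sand): t_3 = 4.67 × 0.22 / 0.7208 = 1.425 d
  layer 4 (coarse sand): t_4 = 13.3 × 0.25 / 0.7208 = 4.613 d
Total t = Σ t_i = 8.009 days.

8.01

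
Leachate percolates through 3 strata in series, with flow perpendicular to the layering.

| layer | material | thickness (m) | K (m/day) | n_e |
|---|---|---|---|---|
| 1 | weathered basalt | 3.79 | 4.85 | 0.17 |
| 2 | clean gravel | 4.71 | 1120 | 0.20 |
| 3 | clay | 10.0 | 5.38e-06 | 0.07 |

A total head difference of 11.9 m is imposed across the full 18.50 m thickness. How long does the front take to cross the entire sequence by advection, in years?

With flow normal to the layers, continuity requires the same specific discharge q through every layer.
Σ(b_i/K_i) = 3.79/4.85 + 4.71/1120 + 10.0/5.38e-06 = 1.859e+06 d.
q = Δh / Σ(b_i/K_i) = 11.9 / 1.859e+06 = 6.402e-06 m/day.
In each layer the seepage velocity is v_i = q/n_i, so the layer transit time is t_i = b_i·n_i / q:
  layer 1 (weathered basalt): t_1 = 3.79 × 0.17 / 6.402e-06 = 1.006e+05 d
  layer 2 (clean gravel): t_2 = 4.71 × 0.20 / 6.402e-06 = 1.471e+05 d
  layer 3 (clay): t_3 = 10.0 × 0.07 / 6.402e-06 = 1.093e+05 d
Total t = Σ t_i = 3.571e+05 days = 977.7 years.

978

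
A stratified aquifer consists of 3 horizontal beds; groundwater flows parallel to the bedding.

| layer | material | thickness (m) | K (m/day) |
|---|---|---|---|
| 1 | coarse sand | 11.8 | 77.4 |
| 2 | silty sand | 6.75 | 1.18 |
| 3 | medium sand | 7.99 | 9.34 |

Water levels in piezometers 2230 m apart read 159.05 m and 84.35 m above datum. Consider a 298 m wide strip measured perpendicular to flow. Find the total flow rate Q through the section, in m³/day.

9940

Flow is parallel to layering, so each bed carries its own Darcy discharge and the transmissivities add.
Σ(K_i·b_i) = 77.4×11.8 + 1.18×6.75 + 9.34×7.99 = 995.9 m²/day.
Hydraulic gradient i = (159.05 − 84.35) / 2230 = 74.7 / 2230 = 0.03350.
Q = Σ(K_i·b_i) · W · i = 995.9 × 298 × 0.03350 = 9942 m³/day.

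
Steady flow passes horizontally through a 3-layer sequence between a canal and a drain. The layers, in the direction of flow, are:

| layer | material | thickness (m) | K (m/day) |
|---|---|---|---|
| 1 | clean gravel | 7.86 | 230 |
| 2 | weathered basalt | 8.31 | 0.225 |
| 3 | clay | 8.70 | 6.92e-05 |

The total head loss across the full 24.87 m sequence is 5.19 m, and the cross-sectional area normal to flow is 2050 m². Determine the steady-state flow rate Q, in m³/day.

Flow is perpendicular to layering, so the layers act in series and the equivalent K is the thickness-weighted harmonic mean.
Total thickness L = 7.86 + 8.31 + 8.70 = 24.87 m.
Σ(b_i/K_i) = 7.86/230 + 8.31/0.225 + 8.70/6.92e-05 = 1.258e+05 d.
K_eq = L / Σ(b_i/K_i) = 24.87 / 1.258e+05 = 0.0001978 m/day.
Q = K_eq · A · (Δh/L) = 0.0001978 × 2050 × (5.19/24.87) = 0.08460 m³/day.

0.0846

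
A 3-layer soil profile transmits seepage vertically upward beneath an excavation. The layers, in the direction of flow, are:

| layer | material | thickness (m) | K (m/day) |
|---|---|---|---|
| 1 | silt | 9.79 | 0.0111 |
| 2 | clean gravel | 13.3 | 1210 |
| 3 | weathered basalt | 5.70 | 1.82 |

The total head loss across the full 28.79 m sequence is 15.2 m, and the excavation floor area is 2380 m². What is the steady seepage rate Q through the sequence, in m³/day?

Flow is perpendicular to layering, so the layers act in series and the equivalent K is the thickness-weighted harmonic mean.
Total thickness L = 9.79 + 13.3 + 5.70 = 28.79 m.
Σ(b_i/K_i) = 9.79/0.0111 + 13.3/1210 + 5.70/1.82 = 885.1 d.
K_eq = L / Σ(b_i/K_i) = 28.79 / 885.1 = 0.03253 m/day.
Q = K_eq · A · (Δh/L) = 0.03253 × 2380 × (15.2/28.79) = 40.87 m³/day.

40.9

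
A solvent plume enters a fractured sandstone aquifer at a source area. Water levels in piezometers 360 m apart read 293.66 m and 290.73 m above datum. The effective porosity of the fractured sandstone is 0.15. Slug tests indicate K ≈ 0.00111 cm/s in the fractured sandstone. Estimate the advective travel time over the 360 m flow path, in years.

Convert K: 0.00111 cm/s × 864 = 0.9590 m/day.
Hydraulic gradient i = (293.66 − 290.73) / 360 = 2.93 / 360 = 0.008139.
Darcy flux q = K · i = 0.9590 × 0.008139 = 0.007806 m/day.
Seepage velocity v = q / n_e = 0.007806 / 0.15 = 0.05204 m/day.
Travel time t = L / v = 360 / 0.05204 = 6918 days = 18.94 years.

18.9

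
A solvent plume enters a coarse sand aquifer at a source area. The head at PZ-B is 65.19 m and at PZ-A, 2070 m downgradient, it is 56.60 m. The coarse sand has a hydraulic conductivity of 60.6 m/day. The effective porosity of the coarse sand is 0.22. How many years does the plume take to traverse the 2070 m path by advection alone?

Hydraulic gradient i = (65.19 − 56.60) / 2070 = 8.59 / 2070 = 0.004150.
Darcy flux q = K · i = 60.60 × 0.004150 = 0.2515 m/day.
Seepage velocity v = q / n_e = 0.2515 / 0.22 = 1.143 m/day.
Travel time t = L / v = 2070 / 1.143 = 1811 days = 4.958 years.

4.96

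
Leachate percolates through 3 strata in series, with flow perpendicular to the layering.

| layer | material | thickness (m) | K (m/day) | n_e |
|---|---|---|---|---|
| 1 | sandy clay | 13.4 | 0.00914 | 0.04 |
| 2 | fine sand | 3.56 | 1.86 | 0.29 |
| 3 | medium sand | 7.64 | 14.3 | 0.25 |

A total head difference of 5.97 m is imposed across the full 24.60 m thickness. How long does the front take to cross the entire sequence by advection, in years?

With flow normal to the layers, continuity requires the same specific discharge q through every layer.
Σ(b_i/K_i) = 13.4/0.00914 + 3.56/1.86 + 7.64/14.3 = 1469 d.
q = Δh / Σ(b_i/K_i) = 5.97 / 1469 = 0.004065 m/day.
In each layer the seepage velocity is v_i = q/n_i, so the layer transit time is t_i = b_i·n_i / q:
  layer 1 (sandy clay): t_1 = 13.4 × 0.04 / 0.004065 = 131.8 d
  layer 2 (fine sand): t_2 = 3.56 × 0.29 / 0.004065 = 254.0 d
  layer 3 (medium sand): t_3 = 7.64 × 0.25 / 0.004065 = 469.8 d
Total t = Σ t_i = 855.6 days = 2.343 years.

2.34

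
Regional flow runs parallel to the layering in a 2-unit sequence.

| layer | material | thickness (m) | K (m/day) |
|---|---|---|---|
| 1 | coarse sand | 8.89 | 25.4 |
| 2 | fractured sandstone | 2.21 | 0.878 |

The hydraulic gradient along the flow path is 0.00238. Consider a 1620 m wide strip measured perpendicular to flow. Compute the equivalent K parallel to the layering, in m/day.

Flow is parallel to layering, so each bed carries its own Darcy discharge and the transmissivities add.
Σ(K_i·b_i) = 25.4×8.89 + 0.878×2.21 = 227.7 m²/day.
Total thickness b = 11.10 m, so K_eq = Σ(K_i·b_i)/b = 20.52 m/day.

20.5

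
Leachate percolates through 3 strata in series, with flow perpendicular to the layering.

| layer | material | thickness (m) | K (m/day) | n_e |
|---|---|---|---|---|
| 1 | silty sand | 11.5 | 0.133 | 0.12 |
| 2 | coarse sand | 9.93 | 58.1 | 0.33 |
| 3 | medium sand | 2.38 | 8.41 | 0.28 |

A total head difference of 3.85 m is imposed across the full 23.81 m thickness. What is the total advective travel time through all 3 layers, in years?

With flow normal to the layers, continuity requires the same specific discharge q through every layer.
Σ(b_i/K_i) = 11.5/0.133 + 9.93/58.1 + 2.38/8.41 = 86.92 d.
q = Δh / Σ(b_i/K_i) = 3.85 / 86.92 = 0.04429 m/day.
In each layer the seepage velocity is v_i = q/n_i, so the layer transit time is t_i = b_i·n_i / q:
  layer 1 (silty sand): t_1 = 11.5 × 0.12 / 0.04429 = 31.16 d
  layer 2 (coarse sand): t_2 = 9.93 × 0.33 / 0.04429 = 73.98 d
  layer 3 (medium sand): t_3 = 2.38 × 0.28 / 0.04429 = 15.05 d
Total t = Σ t_i = 120.2 days = 0.3290 years.

0.329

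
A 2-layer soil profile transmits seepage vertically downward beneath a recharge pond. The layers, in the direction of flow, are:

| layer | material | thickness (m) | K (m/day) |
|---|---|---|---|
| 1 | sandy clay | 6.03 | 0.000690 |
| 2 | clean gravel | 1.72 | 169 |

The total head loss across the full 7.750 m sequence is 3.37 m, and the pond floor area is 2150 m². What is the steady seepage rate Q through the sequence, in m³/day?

0.829

Flow is perpendicular to layering, so the layers act in series and the equivalent K is the thickness-weighted harmonic mean.
Total thickness L = 6.03 + 1.72 = 7.750 m.
Σ(b_i/K_i) = 6.03/0.000690 + 1.72/169 = 8739 d.
K_eq = L / Σ(b_i/K_i) = 7.750 / 8739 = 0.0008868 m/day.
Q = K_eq · A · (Δh/L) = 0.0008868 × 2150 × (3.37/7.750) = 0.8291 m³/day.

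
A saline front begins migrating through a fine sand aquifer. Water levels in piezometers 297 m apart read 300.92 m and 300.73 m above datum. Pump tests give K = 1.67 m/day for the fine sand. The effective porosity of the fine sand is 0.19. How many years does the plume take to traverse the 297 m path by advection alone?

Hydraulic gradient i = (300.92 − 300.73) / 297 = 0.19 / 297 = 0.0006397.
Darcy flux q = K · i = 1.670 × 0.0006397 = 0.001068 m/day.
Seepage velocity v = q / n_e = 0.001068 / 0.19 = 0.005623 m/day.
Travel time t = L / v = 297 / 0.005623 = 52820 days = 144.6 years.

145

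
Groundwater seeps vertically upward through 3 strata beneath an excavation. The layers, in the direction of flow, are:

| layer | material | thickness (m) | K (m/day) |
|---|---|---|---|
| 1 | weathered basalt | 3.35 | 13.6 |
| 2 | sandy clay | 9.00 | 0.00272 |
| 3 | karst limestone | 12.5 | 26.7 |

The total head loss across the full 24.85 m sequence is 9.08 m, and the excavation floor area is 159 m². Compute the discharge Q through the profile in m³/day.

Flow is perpendicular to layering, so the layers act in series and the equivalent K is the thickness-weighted harmonic mean.
Total thickness L = 3.35 + 9.00 + 12.5 = 24.85 m.
Σ(b_i/K_i) = 3.35/13.6 + 9.00/0.00272 + 12.5/26.7 = 3310 d.
K_eq = L / Σ(b_i/K_i) = 24.85 / 3310 = 0.007509 m/day.
Q = K_eq · A · (Δh/L) = 0.007509 × 159 × (9.08/24.85) = 0.4362 m³/day.

0.436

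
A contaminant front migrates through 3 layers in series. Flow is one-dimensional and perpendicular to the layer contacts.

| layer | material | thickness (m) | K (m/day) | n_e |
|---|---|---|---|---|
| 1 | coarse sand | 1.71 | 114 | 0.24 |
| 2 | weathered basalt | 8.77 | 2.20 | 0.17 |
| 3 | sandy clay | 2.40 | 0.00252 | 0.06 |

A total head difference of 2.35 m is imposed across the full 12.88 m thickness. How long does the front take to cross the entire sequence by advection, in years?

With flow normal to the layers, continuity requires the same specific discharge q through every layer.
Σ(b_i/K_i) = 1.71/114 + 8.77/2.20 + 2.40/0.00252 = 956.4 d.
q = Δh / Σ(b_i/K_i) = 2.35 / 956.4 = 0.002457 m/day.
In each layer the seepage velocity is v_i = q/n_i, so the layer transit time is t_i = b_i·n_i / q:
  layer 1 (coarse sand): t_1 = 1.71 × 0.24 / 0.002457 = 167.0 d
  layer 2 (weathered basalt): t_2 = 8.77 × 0.17 / 0.002457 = 606.8 d
  layer 3 (sandy clay): t_3 = 2.40 × 0.06 / 0.002457 = 58.60 d
Total t = Σ t_i = 832.4 days = 2.279 years.

2.28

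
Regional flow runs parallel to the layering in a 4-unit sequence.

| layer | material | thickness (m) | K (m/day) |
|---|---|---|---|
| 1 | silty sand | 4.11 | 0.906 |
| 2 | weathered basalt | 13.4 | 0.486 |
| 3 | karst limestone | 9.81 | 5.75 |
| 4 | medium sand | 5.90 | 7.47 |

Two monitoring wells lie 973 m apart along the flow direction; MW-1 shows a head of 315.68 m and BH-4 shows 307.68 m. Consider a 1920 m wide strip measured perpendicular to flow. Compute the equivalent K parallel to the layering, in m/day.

3.33

Flow is parallel to layering, so each bed carries its own Darcy discharge and the transmissivities add.
Σ(K_i·b_i) = 0.906×4.11 + 0.486×13.4 + 5.75×9.81 + 7.47×5.90 = 110.7 m²/day.
Total thickness b = 33.22 m, so K_eq = Σ(K_i·b_i)/b = 3.333 m/day.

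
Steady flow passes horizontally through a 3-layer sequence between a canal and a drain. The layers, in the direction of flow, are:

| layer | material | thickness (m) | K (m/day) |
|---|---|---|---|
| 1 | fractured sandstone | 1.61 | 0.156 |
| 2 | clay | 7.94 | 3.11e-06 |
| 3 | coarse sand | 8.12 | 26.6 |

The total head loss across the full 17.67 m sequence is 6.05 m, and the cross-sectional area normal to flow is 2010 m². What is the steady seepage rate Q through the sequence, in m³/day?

0.00476

Flow is perpendicular to layering, so the layers act in series and the equivalent K is the thickness-weighted harmonic mean.
Total thickness L = 1.61 + 7.94 + 8.12 = 17.67 m.
Σ(b_i/K_i) = 1.61/0.156 + 7.94/3.11e-06 + 8.12/26.6 = 2.553e+06 d.
K_eq = L / Σ(b_i/K_i) = 17.67 / 2.553e+06 = 6.921e-06 m/day.
Q = K_eq · A · (Δh/L) = 6.921e-06 × 2010 × (6.05/17.67) = 0.004763 m³/day.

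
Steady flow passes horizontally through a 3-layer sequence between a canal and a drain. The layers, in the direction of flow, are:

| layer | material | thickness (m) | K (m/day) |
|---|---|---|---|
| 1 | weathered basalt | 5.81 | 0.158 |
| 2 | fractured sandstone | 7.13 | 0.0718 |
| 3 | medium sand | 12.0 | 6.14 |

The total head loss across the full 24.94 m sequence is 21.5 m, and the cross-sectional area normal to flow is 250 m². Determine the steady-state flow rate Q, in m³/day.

38.9

Flow is perpendicular to layering, so the layers act in series and the equivalent K is the thickness-weighted harmonic mean.
Total thickness L = 5.81 + 7.13 + 12.0 = 24.94 m.
Σ(b_i/K_i) = 5.81/0.158 + 7.13/0.0718 + 12.0/6.14 = 138.0 d.
K_eq = L / Σ(b_i/K_i) = 24.94 / 138.0 = 0.1807 m/day.
Q = K_eq · A · (Δh/L) = 0.1807 × 250 × (21.5/24.94) = 38.94 m³/day.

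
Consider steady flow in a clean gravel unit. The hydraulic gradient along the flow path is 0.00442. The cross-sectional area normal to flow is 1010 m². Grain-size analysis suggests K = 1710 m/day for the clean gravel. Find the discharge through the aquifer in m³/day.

7630

Hydraulic gradient i = 0.00442.
Darcy's law: Q = K · A · i = 1710 × 1010 × 0.004420 = 7634 m³/day.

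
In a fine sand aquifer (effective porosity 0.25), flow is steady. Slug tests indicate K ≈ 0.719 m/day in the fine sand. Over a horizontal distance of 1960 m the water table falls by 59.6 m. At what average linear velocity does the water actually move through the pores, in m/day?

0.0875

Hydraulic gradient i = Δh / L = 59.6 / 1960 = 0.03041.
Darcy flux q = K · i = 0.7190 × 0.03041 = 0.02186 m/day.
Seepage velocity v = q / n_e = 0.02186 / 0.25 = 0.08745 m/day.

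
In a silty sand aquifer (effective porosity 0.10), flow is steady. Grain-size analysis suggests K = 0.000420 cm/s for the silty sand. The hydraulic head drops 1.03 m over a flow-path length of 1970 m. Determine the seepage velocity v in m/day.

0.00190

Convert K: 0.000420 cm/s × 864 = 0.3629 m/day.
Hydraulic gradient i = Δh / L = 1.03 / 1970 = 0.0005228.
Darcy flux q = K · i = 0.3629 × 0.0005228 = 0.0001897 m/day.
Seepage velocity v = q / n_e = 0.0001897 / 0.10 = 0.001897 m/day.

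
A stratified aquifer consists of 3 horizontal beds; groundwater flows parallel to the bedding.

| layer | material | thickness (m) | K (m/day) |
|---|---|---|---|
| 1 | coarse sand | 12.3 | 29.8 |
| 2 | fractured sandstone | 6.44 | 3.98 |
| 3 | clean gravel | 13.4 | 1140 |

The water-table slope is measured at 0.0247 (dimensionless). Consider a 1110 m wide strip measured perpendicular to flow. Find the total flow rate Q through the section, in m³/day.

Flow is parallel to layering, so each bed carries its own Darcy discharge and the transmissivities add.
Σ(K_i·b_i) = 29.8×12.3 + 3.98×6.44 + 1140×13.4 = 15668 m²/day.
Hydraulic gradient i = 0.0247.
Q = Σ(K_i·b_i) · W · i = 15668 × 1110 × 0.02470 = 4.296e+05 m³/day.

430000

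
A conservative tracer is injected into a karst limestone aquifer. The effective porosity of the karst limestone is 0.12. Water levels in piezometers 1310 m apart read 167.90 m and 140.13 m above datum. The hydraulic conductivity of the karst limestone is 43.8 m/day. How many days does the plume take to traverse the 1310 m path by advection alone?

169

Hydraulic gradient i = (167.90 − 140.13) / 1310 = 27.77 / 1310 = 0.02120.
Darcy flux q = K · i = 43.80 × 0.02120 = 0.9285 m/day.
Seepage velocity v = q / n_e = 0.9285 / 0.12 = 7.737 m/day.
Travel time t = L / v = 1310 / 7.737 = 169.3 days.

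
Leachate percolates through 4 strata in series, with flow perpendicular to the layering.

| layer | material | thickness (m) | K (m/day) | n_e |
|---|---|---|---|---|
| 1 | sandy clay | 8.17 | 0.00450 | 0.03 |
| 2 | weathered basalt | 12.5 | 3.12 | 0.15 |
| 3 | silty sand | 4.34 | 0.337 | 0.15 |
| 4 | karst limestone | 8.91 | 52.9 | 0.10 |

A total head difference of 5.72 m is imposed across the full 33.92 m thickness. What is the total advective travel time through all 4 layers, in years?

3.21

With flow normal to the layers, continuity requires the same specific discharge q through every layer.
Σ(b_i/K_i) = 8.17/0.00450 + 12.5/3.12 + 4.34/0.337 + 8.91/52.9 = 1833 d.
q = Δh / Σ(b_i/K_i) = 5.72 / 1833 = 0.003121 m/day.
In each layer the seepage velocity is v_i = q/n_i, so the layer transit time is t_i = b_i·n_i / q:
  layer 1 (sandy clay): t_1 = 8.17 × 0.03 / 0.003121 = 78.53 d
  layer 2 (weathered basalt): t_2 = 12.5 × 0.15 / 0.003121 = 600.7 d
  layer 3 (silty sand): t_3 = 4.34 × 0.15 / 0.003121 = 208.6 d
  layer 4 (karst limestone): t_4 = 8.91 × 0.10 / 0.003121 = 285.5 d
Total t = Σ t_i = 1173 days = 3.212 years.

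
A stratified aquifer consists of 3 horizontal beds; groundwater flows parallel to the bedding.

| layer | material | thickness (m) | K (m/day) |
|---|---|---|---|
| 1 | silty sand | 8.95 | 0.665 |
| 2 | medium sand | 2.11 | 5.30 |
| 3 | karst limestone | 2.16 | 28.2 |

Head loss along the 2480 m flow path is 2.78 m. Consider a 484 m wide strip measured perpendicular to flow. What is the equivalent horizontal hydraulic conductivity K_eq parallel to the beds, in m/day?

Flow is parallel to layering, so each bed carries its own Darcy discharge and the transmissivities add.
Σ(K_i·b_i) = 0.665×8.95 + 5.30×2.11 + 28.2×2.16 = 78.05 m²/day.
Total thickness b = 13.22 m, so K_eq = Σ(K_i·b_i)/b = 5.904 m/day.

5.90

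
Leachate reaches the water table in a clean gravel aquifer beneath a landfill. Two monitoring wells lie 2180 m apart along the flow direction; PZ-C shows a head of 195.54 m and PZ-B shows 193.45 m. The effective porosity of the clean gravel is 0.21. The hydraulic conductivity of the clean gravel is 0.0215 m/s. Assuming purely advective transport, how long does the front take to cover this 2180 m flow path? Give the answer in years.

Convert K: 0.0215 m/s × 86400 = 1858 m/day.
Hydraulic gradient i = (195.54 − 193.45) / 2180 = 2.09 / 2180 = 0.0009587.
Darcy flux q = K · i = 1858 × 0.0009587 = 1.781 m/day.
Seepage velocity v = q / n_e = 1.781 / 0.21 = 8.481 m/day.
Travel time t = L / v = 2180 / 8.481 = 257.1 days = 0.7038 years.

0.704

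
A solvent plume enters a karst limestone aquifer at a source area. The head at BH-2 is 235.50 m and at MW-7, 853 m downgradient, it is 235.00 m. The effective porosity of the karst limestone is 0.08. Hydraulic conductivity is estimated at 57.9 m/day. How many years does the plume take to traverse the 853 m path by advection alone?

5.50

Hydraulic gradient i = (235.50 − 235.00) / 853 = 0.5 / 853 = 0.0005862.
Darcy flux q = K · i = 57.90 × 0.0005862 = 0.03394 m/day.
Seepage velocity v = q / n_e = 0.03394 / 0.08 = 0.4242 m/day.
Travel time t = L / v = 853 / 0.4242 = 2011 days = 5.505 years.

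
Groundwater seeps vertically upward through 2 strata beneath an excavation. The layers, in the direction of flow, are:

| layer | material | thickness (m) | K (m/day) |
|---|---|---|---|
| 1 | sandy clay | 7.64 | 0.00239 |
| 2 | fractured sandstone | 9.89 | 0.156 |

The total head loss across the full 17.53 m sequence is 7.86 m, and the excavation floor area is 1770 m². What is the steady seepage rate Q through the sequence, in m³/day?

Flow is perpendicular to layering, so the layers act in series and the equivalent K is the thickness-weighted harmonic mean.
Total thickness L = 7.64 + 9.89 = 17.53 m.
Σ(b_i/K_i) = 7.64/0.00239 + 9.89/0.156 = 3260 d.
K_eq = L / Σ(b_i/K_i) = 17.53 / 3260 = 0.005377 m/day.
Q = K_eq · A · (Δh/L) = 0.005377 × 1770 × (7.86/17.53) = 4.267 m³/day.

4.27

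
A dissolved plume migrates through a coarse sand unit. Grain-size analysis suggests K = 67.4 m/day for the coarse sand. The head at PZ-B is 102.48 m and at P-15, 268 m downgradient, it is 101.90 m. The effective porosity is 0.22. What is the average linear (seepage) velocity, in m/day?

Hydraulic gradient i = (102.48 − 101.90) / 268 = 0.58 / 268 = 0.002164.
Darcy flux q = K · i = 67.40 × 0.002164 = 0.1459 m/day.
Seepage velocity v = q / n_e = 0.1459 / 0.22 = 0.6630 m/day.

0.663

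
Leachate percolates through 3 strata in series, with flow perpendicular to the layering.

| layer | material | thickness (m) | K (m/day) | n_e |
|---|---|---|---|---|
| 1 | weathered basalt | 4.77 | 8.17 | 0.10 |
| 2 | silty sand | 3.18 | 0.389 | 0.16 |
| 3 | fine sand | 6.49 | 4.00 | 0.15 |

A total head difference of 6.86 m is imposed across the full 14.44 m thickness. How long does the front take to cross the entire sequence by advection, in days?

2.96

With flow normal to the layers, continuity requires the same specific discharge q through every layer.
Σ(b_i/K_i) = 4.77/8.17 + 3.18/0.389 + 6.49/4.00 = 10.38 d.
q = Δh / Σ(b_i/K_i) = 6.86 / 10.38 = 0.6608 m/day.
In each layer the seepage velocity is v_i = q/n_i, so the layer transit time is t_i = b_i·n_i / q:
  layer 1 (weathered basalt): t_1 = 4.77 × 0.10 / 0.6608 = 0.7218 d
  layer 2 (silty sand): t_2 = 3.18 × 0.16 / 0.6608 = 0.7700 d
  layer 3 (fine sand): t_3 = 6.49 × 0.15 / 0.6608 = 1.473 d
Total t = Σ t_i = 2.965 days.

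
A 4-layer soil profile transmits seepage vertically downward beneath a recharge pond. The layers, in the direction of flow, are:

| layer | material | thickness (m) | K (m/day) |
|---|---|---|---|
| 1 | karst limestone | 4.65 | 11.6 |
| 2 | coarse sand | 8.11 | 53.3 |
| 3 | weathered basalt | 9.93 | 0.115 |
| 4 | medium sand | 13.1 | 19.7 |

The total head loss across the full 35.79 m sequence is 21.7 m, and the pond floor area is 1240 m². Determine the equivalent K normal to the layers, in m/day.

0.409

Flow is perpendicular to layering, so the layers act in series and the equivalent K is the thickness-weighted harmonic mean.
Total thickness L = 4.65 + 8.11 + 9.93 + 13.1 = 35.79 m.
Σ(b_i/K_i) = 4.65/11.6 + 8.11/53.3 + 9.93/0.115 + 13.1/19.7 = 87.57 d.
K_eq = L / Σ(b_i/K_i) = 35.79 / 87.57 = 0.4087 m/day.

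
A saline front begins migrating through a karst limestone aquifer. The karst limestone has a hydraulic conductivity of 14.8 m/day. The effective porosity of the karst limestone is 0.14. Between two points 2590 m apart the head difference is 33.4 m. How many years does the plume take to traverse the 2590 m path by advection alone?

5.20

Hydraulic gradient i = Δh / L = 33.4 / 2590 = 0.01290.
Darcy flux q = K · i = 14.80 × 0.01290 = 0.1909 m/day.
Seepage velocity v = q / n_e = 0.1909 / 0.14 = 1.363 m/day.
Travel time t = L / v = 2590 / 1.363 = 1900 days = 5.202 years.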